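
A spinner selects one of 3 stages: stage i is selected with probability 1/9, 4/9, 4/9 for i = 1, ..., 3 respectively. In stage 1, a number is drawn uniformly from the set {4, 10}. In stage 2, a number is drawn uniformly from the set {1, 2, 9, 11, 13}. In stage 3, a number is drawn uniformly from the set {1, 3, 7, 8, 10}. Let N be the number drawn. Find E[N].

E[N | stage 1] = (4+10)/2 = 7.
E[N | stage 2] = (1+2+9+11+13)/5 = 36/5.
E[N | stage 3] = (1+3+7+8+10)/5 = 29/5.
By the law of total expectation,
E[N] = (1/9)·(7) + (4/9)·(36/5) + (4/9)·(29/5) = 59/9.

59/9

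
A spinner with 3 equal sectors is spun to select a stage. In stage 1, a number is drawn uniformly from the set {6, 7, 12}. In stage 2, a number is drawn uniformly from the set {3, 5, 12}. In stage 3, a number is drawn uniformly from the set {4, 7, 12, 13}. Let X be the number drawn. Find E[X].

E[X | stage 1] = (6+7+12)/3 = 25/3.
E[X | stage 2] = (3+5+12)/3 = 20/3.
E[X | stage 3] = (4+7+12+13)/4 = 9.
E[X] = (1/3)·(25/3) + (1/3)·(20/3) + (1/3)·(9) = 8.

8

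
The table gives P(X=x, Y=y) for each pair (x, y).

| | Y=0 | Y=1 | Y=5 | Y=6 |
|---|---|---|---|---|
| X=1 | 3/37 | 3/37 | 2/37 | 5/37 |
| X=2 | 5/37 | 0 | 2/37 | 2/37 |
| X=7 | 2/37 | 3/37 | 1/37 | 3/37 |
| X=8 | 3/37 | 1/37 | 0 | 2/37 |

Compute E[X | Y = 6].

23/6

P(Y = 6) = 12/37.
Σ X·P over the event = 1·(5/37) + 2·(2/37) + 7·(3/37) + 8·(2/37) = 46/37.
E[X | Y = 6] = (46/37) / (12/37) = 23/6.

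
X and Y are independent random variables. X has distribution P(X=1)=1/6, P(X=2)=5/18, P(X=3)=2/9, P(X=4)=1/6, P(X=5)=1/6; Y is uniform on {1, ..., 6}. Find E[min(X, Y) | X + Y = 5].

P(X + Y = 5) = 5/36.
Summing min(X,Y)·P(x,y) over outcomes with X + Y = 5 gives 2/9.
E[min(X, Y) | X + Y = 5] = (2/9) / (5/36) = 8/5.

8/5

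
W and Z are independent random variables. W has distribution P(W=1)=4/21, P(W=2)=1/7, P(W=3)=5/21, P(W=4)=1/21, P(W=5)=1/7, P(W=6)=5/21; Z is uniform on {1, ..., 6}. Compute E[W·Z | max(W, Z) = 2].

P(max(W, Z) = 2) = 5/63.
Summing WZ·P(x,y) over outcomes with max(W, Z) = 2 gives 13/63.
E[W·Z | max(W, Z) = 2] = (13/63) / (5/63) = 13/5.

13/5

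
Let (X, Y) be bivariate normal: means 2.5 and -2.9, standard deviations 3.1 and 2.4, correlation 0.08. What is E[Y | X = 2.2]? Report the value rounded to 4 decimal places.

-2.9186

E[Y | X=x] = μ_Y + ρ(σ_Y/σ_X)(x − μ_X) for jointly normal variables.
E[Y | X=2.2] = -2.9 + (0.08)·(2.4/3.1)·(2.2 − (2.5)) = -2.9 + (0.061935)·(-0.3) = -2.9186.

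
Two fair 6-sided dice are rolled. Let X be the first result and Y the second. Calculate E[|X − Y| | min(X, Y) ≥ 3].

5/4

P(min(X, Y) ≥ 3) = 4/9.
Summing |X−Y|·P(x,y) over outcomes with min(X, Y) ≥ 3 gives 5/9.
E[|X − Y| | min(X, Y) ≥ 3] = (5/9) / (4/9) = 5/4.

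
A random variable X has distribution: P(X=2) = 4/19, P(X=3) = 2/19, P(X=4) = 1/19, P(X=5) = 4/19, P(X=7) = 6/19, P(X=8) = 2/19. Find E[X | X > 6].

29/4

P(X > 6) = 8/19.
Σ over the event: 7·6/19 + 8·2/19 = 58/19.
E[X | X > 6] = (58/19) / (8/19) = 29/4.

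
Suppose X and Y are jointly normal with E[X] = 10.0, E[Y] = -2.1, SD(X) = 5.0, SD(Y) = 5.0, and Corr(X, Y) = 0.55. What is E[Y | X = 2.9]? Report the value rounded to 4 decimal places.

The regression of Y on X has slope ρ·σ_Y/σ_X and passes through (μ_X, μ_Y).
E[Y | X=2.9] = -2.1 + (0.55)·(5.0/5.0)·(2.9 − (10.0)) = -2.1 + (0.55)·(-7.1) = -6.0050.

-6.0050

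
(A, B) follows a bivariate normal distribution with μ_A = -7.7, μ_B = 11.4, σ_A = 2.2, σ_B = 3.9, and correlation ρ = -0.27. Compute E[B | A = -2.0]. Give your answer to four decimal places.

8.6718

The regression of B on A has slope ρ·σ_B/σ_A and passes through (μ_A, μ_B).
E[B | A=-2.0] = 11.4 + (-0.27)·(3.9/2.2)·(-2.0 − (-7.7)) = 11.4 + (-0.47864)·(5.7) = 8.6718.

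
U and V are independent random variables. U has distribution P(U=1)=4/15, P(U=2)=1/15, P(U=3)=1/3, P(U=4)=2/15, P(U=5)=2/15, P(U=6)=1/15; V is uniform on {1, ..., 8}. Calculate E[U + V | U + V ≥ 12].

113/9

P(U + V ≥ 12) = 3/40.
Summing (U+V)·P(x,y) over outcomes with U + V ≥ 12 gives 113/120.
E[U + V | U + V ≥ 12] = (113/120) / (3/40) = 113/9.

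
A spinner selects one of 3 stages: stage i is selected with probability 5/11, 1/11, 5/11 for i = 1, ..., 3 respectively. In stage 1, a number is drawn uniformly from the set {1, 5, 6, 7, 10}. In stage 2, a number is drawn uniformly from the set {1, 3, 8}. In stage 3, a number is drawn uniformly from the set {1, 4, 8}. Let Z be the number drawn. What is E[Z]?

164/33

E[Z | stage 1] = (1+5+6+7+10)/5 = 29/5.
E[Z | stage 2] = (1+3+8)/3 = 4.
E[Z | stage 3] = (1+4+8)/3 = 13/3.
E[Z] = (5/11)·(29/5) + (1/11)·(4) + (5/11)·(13/3) = 164/33.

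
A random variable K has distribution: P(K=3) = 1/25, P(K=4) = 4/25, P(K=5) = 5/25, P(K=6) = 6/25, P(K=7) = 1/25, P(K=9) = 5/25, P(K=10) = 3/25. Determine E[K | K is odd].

P(K is odd) = 12/25.
Σ over the event: 3·1/25 + 5·1/5 + 7·1/25 + 9·1/5 = 16/5.
E[K | K is odd] = (16/5) / (12/25) = 20/3.

20/3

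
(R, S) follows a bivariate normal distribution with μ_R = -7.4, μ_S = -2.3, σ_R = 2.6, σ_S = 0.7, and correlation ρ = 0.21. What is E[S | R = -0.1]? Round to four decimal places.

-1.8873

The regression of S on R has slope ρ·σ_S/σ_R and passes through (μ_R, μ_S).
E[S | R=-0.1] = -2.3 + (0.21)·(0.7/2.6)·(-0.1 − (-7.4)) = -2.3 + (0.056538)·(7.3) = -1.8873.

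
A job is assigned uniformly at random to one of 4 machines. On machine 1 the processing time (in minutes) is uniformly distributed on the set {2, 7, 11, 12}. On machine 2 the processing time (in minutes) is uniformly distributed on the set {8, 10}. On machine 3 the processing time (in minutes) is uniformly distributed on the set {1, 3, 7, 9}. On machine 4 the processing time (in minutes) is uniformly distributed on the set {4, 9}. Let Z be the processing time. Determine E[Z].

E[Z | machine 1] = (2+7+11+12)/4 = 8.
E[Z | machine 2] = (8+10)/2 = 9.
E[Z | machine 3] = (1+3+7+9)/4 = 5.
E[Z | machine 4] = (4+9)/2 = 13/2.
By the law of total expectation,
E[Z] = (1/4)·(8) + (1/4)·(9) + (1/4)·(5) + (1/4)·(13/2) = 57/8.

57/8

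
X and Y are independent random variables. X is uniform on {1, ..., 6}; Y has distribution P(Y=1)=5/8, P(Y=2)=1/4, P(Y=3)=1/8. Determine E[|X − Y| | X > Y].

P(X > Y) = 3/4.
Summing |X−Y|·P(x,y) over outcomes with X > Y gives 101/48.
E[|X − Y| | X > Y] = (101/48) / (3/4) = 101/36.

101/36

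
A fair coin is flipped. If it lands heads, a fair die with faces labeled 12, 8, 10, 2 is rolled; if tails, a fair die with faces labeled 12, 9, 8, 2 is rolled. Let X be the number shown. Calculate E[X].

63/8

E[X | heads] = (12+8+10+2)/4 = 8.
E[X | tails] = (12+9+8+2)/4 = 31/4.
By the law of total expectation,
E[X] = (1/2)·(8) + (1/2)·(31/4) = 63/8.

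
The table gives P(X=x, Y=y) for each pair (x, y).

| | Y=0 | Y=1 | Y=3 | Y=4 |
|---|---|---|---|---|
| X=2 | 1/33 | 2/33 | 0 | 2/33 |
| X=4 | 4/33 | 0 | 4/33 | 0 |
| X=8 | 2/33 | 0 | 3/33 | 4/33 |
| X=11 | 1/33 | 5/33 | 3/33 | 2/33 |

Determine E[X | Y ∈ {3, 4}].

P(Y ∈ {3, 4}) = 6/11.
Σ X·P over the event = 2·(2/33) + 4·(4/33) + 8·(3/33) + 8·(4/33) + 11·(3/33) + 11·(2/33) = 131/33.
E[X | Y ∈ {3, 4}] = (131/33) / (6/11) = 131/18.

131/18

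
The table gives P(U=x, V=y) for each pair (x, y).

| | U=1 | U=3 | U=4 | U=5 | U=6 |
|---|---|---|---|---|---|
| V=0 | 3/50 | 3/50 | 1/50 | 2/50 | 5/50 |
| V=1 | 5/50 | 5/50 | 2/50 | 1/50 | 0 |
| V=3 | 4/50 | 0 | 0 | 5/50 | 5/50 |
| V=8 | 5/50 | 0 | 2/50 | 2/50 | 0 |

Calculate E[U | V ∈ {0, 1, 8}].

P(V ∈ {0, 1, 8}) = 18/25.
Summing U·P(U=x,V=y) over the conditioning event gives 56/25.
E[U | V ∈ {0, 1, 8}] = (56/25) / (18/25) = 28/9.

28/9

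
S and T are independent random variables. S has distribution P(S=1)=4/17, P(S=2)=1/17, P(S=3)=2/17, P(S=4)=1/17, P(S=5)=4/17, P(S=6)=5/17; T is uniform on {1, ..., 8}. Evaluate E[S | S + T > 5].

P(S + T > 5) = 14/17.
Summing S·P(x,y) over outcomes with S + T > 5 gives 245/68.
E[S | S + T > 5] = (245/68) / (14/17) = 35/8.

35/8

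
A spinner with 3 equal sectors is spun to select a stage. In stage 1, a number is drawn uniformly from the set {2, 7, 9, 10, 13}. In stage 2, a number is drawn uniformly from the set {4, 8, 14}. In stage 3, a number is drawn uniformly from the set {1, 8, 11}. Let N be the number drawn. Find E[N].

E[N | stage 1] = (2+7+9+10+13)/5 = 41/5.
E[N | stage 2] = (4+8+14)/3 = 26/3.
E[N | stage 3] = (1+8+11)/3 = 20/3.
By the law of total expectation,
E[N] = (1/3)·(41/5) + (1/3)·(26/3) + (1/3)·(20/3) = 353/45.

353/45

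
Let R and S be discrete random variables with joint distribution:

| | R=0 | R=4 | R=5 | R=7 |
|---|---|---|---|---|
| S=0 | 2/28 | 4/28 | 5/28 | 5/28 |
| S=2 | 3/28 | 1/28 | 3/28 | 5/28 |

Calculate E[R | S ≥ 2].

9/2

P(S ≥ 2) = 3/7.
Summing R·P(R=x,S=y) over the conditioning event gives 27/14.
E[R | S ≥ 2] = (27/14) / (3/7) = 9/2.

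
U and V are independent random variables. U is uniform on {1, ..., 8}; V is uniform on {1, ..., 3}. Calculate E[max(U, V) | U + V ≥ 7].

P(U + V ≥ 7) = 1/2.
Summing max(U,V)·P(x,y) over outcomes with U + V ≥ 7 gives 77/24.
E[max(U, V) | U + V ≥ 7] = (77/24) / (1/2) = 77/12.

77/12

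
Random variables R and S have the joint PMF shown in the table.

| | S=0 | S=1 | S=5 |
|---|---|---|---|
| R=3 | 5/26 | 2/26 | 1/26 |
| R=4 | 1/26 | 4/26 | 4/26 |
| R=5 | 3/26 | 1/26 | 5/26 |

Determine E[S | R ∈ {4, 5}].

25/9

P(R ∈ {4, 5}) = 9/13.
Summing S·P(R=x,S=y) over the conditioning event gives 25/13.
E[S | R ∈ {4, 5}] = (25/13) / (9/13) = 25/9.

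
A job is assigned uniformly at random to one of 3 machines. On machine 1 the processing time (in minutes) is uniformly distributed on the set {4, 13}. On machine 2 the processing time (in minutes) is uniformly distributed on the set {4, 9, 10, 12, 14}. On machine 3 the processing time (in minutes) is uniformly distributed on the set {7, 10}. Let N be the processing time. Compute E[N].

134/15

E[N | machine 1] = (4+13)/2 = 17/2.
E[N | machine 2] = (4+9+10+12+14)/5 = 49/5.
E[N | machine 3] = (7+10)/2 = 17/2.
By the law of total expectation,
E[N] = (1/3)·(17/2) + (1/3)·(49/5) + (1/3)·(17/2) = 134/15.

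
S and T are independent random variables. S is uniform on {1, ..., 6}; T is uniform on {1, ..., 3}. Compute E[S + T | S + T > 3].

P(S + T > 3) = 5/6.
Summing (S+T)·P(x,y) over outcomes with S + T > 3 gives 91/18.
E[S + T | S + T > 3] = (91/18) / (5/6) = 91/15.

91/15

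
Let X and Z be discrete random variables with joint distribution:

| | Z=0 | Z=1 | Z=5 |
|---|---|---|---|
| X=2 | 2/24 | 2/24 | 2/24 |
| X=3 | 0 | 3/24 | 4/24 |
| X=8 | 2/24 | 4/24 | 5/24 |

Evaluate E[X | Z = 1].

5

P(Z = 1) = 3/8.
Σ X·P over the event = 2·(2/24) + 3·(3/24) + 8·(4/24) = 15/8.
E[X | Z = 1] = (15/8) / (3/8) = 5.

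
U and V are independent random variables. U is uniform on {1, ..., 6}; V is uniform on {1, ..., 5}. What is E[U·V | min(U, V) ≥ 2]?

14

P(min(U, V) ≥ 2) = 2/3.
Summing UV·P(x,y) over outcomes with min(U, V) ≥ 2 gives 28/3.
E[U·V | min(U, V) ≥ 2] = (28/3) / (2/3) = 14.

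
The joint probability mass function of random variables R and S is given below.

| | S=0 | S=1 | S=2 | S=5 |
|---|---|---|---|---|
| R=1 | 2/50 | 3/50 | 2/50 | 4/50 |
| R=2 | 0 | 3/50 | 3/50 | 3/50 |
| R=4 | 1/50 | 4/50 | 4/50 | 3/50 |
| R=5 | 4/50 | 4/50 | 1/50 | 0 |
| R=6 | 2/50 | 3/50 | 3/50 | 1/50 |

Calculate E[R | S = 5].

P(S = 5) = 11/50.
Σ R·P over the event = 1·(4/50) + 2·(3/50) + 4·(3/50) + 6·(1/50) = 14/25.
E[R | S = 5] = (14/25) / (11/50) = 28/11.

28/11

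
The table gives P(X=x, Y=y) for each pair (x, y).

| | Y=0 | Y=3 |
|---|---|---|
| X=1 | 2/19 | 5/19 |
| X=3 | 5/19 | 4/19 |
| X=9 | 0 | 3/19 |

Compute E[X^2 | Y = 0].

47/7

P(Y = 0) = 7/19.
Summing X^2·P(X=x,Y=y) over the conditioning event gives 47/19.
E[X^2 | Y = 0] = (47/19) / (7/19) = 47/7.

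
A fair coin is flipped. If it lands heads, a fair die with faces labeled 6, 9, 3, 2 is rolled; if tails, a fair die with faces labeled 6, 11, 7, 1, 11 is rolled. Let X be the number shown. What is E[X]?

E[X | heads] = (6+9+3+2)/4 = 5.
E[X | tails] = (6+11+7+1+11)/5 = 36/5.
By the law of total expectation,
E[X] = (1/2)·(5) + (1/2)·(36/5) = 61/10.

61/10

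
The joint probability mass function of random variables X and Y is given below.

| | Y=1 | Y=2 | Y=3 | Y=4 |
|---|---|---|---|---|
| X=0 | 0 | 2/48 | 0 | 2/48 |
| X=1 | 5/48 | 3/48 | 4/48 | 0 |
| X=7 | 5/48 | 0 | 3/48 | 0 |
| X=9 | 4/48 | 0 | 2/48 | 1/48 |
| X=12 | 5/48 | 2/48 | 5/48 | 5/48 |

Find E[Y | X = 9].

2

P(X = 9) = 7/48.
Summing Y·P(X=x,Y=y) over the conditioning event gives 7/24.
E[Y | X = 9] = (7/24) / (7/48) = 2.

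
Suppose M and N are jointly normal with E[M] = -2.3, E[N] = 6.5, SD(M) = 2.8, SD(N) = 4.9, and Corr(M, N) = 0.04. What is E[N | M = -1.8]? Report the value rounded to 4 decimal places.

6.5350

The regression of N on M has slope ρ·σ_N/σ_M and passes through (μ_M, μ_N).
E[N | M=-1.8] = 6.5 + (0.04)·(4.9/2.8)·(-1.8 − (-2.3)) = 6.5 + (0.07)·(0.5) = 6.5350.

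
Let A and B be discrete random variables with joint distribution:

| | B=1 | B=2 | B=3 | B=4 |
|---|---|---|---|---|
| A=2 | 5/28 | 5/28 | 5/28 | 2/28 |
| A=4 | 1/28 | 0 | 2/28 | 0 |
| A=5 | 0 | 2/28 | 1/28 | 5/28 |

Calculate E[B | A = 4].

P(A = 4) = 3/28.
Σ B·P over the event = 1·(1/28) + 3·(2/28) = 1/4.
E[B | A = 4] = (1/4) / (3/28) = 7/3.

7/3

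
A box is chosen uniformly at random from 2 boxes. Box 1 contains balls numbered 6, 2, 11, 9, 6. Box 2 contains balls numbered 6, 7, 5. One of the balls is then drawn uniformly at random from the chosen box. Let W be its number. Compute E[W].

32/5

E[W | box 1] = (6+2+11+9+6)/5 = 34/5.
E[W | box 2] = (6+7+5)/3 = 6.
E[W] = (1/2)·(34/5) + (1/2)·(6) = 32/5.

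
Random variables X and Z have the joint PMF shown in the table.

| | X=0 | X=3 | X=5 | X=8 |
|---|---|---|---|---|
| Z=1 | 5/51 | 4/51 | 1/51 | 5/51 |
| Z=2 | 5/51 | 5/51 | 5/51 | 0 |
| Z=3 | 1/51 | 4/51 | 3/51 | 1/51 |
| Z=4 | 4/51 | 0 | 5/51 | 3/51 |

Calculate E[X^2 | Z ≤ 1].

127/5

P(Z ≤ 1) = 5/17.
Σ X^2·P over the event = 0·(5/51) + 9·(4/51) + 25·(1/51) + 64·(5/51) = 127/17.
E[X^2 | Z ≤ 1] = (127/17) / (5/17) = 127/5.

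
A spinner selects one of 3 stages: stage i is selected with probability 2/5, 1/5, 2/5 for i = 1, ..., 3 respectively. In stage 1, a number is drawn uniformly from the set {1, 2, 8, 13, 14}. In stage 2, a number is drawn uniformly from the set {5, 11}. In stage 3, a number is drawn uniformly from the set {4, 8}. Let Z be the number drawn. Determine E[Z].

176/25

E[Z | stage 1] = (1+2+8+13+14)/5 = 38/5.
E[Z | stage 2] = (5+11)/2 = 8.
E[Z | stage 3] = (4+8)/2 = 6.
E[Z] = (2/5)·(38/5) + (1/5)·(8) + (2/5)·(6) = 176/25.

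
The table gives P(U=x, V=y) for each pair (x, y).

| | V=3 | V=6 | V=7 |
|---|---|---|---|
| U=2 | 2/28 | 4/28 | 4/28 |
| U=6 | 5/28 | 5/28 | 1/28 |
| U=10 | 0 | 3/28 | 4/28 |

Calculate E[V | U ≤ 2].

29/5

P(U ≤ 2) = 5/14.
Σ V·P over the event = 3·(2/28) + 6·(4/28) + 7·(4/28) = 29/14.
E[V | U ≤ 2] = (29/14) / (5/14) = 29/5.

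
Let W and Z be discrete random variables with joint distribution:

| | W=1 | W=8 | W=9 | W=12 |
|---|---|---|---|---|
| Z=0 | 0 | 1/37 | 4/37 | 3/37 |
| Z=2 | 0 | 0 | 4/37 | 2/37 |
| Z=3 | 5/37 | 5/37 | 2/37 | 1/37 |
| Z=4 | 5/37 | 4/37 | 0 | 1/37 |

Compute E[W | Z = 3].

75/13

P(Z = 3) = 13/37.
Σ W·P over the event = 1·(5/37) + 8·(5/37) + 9·(2/37) + 12·(1/37) = 75/37.
E[W | Z = 3] = (75/37) / (13/37) = 75/13.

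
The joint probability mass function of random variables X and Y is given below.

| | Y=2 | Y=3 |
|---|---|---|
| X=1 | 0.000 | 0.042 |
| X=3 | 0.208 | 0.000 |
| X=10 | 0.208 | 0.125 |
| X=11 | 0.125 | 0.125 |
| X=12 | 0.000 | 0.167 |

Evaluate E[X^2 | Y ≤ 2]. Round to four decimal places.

P(Y ≤ 2) = 0.541.
Σ X^2·P over the event = 9·(0.208) + 100·(0.208) + 121·(0.125) = 37.797.
E[X^2 | Y ≤ 2] = (37.797) / (0.541) = 69.8651.

69.8651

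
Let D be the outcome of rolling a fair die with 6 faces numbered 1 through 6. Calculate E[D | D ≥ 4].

Given D ≥ 4, D is equally likely to be any of {4, 5, 6}.
E[D | D ≥ 4] = (4 + 5 + 6) / 3 = 5.

5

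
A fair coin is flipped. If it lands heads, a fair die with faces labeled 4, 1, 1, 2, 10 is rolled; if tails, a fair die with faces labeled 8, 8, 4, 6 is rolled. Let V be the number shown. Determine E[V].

E[V | heads] = (4+1+1+2+10)/5 = 18/5.
E[V | tails] = (8+8+4+6)/4 = 13/2.
By the law of total expectation,
E[V] = (1/2)·(18/5) + (1/2)·(13/2) = 101/20.

101/20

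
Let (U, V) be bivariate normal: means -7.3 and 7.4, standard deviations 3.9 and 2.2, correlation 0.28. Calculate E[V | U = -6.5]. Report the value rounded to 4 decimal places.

For a bivariate normal, E[V | U=x] = μ_V + ρ·(σ_V/σ_U)·(x − μ_U).
E[V | U=-6.5] = 7.4 + (0.28)·(2.2/3.9)·(-6.5 − (-7.3)) = 7.4 + (0.15795)·(0.8) = 7.5264.

7.5264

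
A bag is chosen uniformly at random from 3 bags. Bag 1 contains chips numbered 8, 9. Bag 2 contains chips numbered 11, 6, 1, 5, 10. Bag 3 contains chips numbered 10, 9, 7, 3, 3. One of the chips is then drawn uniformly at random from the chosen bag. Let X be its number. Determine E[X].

E[X | bag 1] = (8+9)/2 = 17/2.
E[X | bag 2] = (11+6+1+5+10)/5 = 33/5.
E[X | bag 3] = (10+9+7+3+3)/5 = 32/5.
By the law of total expectation,
E[X] = (1/3)·(17/2) + (1/3)·(33/5) + (1/3)·(32/5) = 43/6.

43/6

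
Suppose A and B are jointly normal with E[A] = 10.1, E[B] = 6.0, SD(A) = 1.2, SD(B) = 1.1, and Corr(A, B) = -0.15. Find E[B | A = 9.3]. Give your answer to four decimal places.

6.1100

The regression of B on A has slope ρ·σ_B/σ_A and passes through (μ_A, μ_B).
E[B | A=9.3] = 6.0 + (-0.15)·(1.1/1.2)·(9.3 − (10.1)) = 6.0 + (-0.1375)·(-0.8) = 6.1100.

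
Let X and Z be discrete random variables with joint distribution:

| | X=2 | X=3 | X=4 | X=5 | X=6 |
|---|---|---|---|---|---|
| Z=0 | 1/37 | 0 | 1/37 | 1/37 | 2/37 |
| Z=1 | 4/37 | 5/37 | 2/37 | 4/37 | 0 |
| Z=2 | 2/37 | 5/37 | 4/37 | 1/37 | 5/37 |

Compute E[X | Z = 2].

70/17

P(Z = 2) = 17/37.
Σ X·P over the event = 2·(2/37) + 3·(5/37) + 4·(4/37) + 5·(1/37) + 6·(5/37) = 70/37.
E[X | Z = 2] = (70/37) / (17/37) = 70/17.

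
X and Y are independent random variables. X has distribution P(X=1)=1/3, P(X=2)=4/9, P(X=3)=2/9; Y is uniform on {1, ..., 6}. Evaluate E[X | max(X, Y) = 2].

P(max(X, Y) = 2) = 11/54.
Summing X·P(x,y) over outcomes with max(X, Y) = 2 gives 19/54.
E[X | max(X, Y) = 2] = (19/54) / (11/54) = 19/11.

19/11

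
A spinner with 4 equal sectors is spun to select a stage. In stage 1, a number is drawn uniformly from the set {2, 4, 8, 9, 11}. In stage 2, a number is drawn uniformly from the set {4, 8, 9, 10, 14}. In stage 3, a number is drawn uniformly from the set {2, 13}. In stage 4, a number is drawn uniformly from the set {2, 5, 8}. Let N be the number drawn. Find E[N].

283/40

E[N | stage 1] = (2+4+8+9+11)/5 = 34/5.
E[N | stage 2] = (4+8+9+10+14)/5 = 9.
E[N | stage 3] = (2+13)/2 = 15/2.
E[N | stage 4] = (2+5+8)/3 = 5.
By the law of total expectation,
E[N] = (1/4)·(34/5) + (1/4)·(9) + (1/4)·(15/2) + (1/4)·(5) = 283/40.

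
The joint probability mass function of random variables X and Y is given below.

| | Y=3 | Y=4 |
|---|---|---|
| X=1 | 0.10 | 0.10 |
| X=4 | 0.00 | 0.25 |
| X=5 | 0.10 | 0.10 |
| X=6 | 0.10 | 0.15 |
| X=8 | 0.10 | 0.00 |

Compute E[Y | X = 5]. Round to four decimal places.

3.5000

P(X = 5) = 0.20.
Σ Y·P over the event = 3·(0.10) + 4·(0.10) = 0.70.
E[Y | X = 5] = (0.70) / (0.20) = 3.5000.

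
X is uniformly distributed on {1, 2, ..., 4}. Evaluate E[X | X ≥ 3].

7/2

Given X ≥ 3, X is equally likely to be any of {3, 4}.
E[X | X ≥ 3] = (3 + 4) / 2 = 7/2.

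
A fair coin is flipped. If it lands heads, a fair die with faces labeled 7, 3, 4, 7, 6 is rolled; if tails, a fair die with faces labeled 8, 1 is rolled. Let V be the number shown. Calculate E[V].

E[V | heads] = (7+3+4+7+6)/5 = 27/5.
E[V | tails] = (8+1)/2 = 9/2.
By the law of total expectation,
E[V] = (1/2)·(27/5) + (1/2)·(9/2) = 99/20.

99/20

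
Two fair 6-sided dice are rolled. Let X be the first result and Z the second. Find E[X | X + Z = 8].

4

Outcomes with X + Z = 8: (2,6), (3,5), (4,4), (5,3), (6,2), each with probability 1/36.
E[X | X + Z = 8] = (2 + 3 + 4 + 5 + 6) / 5 = 4.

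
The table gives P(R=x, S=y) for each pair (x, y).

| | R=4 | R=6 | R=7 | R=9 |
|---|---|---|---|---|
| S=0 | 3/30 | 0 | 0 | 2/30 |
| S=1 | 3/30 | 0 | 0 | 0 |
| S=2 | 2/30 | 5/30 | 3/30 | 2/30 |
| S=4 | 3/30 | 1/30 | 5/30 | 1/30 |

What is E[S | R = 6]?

P(R = 6) = 1/5.
Σ S·P over the event = 2·(5/30) + 4·(1/30) = 7/15.
E[S | R = 6] = (7/15) / (1/5) = 7/3.

7/3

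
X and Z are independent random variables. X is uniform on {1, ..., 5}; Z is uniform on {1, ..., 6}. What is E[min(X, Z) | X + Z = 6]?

Outcomes with X + Z = 6: (1,5), (2,4), (3,3), (4,2), (5,1), each with probability 1/30.
E[min(X, Z) | X + Z = 6] = (1 + 2 + 3 + 2 + 1) / 5 = 9/5.

9/5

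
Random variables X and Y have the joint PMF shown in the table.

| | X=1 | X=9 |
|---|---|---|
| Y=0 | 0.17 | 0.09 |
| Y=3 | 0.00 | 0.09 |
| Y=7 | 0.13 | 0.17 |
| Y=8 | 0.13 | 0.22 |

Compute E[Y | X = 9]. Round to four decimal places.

5.6491

P(X = 9) = 0.57.
Σ Y·P over the event = 0·(0.09) + 3·(0.09) + 7·(0.17) + 8·(0.22) = 3.22.
E[Y | X = 9] = (3.22) / (0.57) = 5.6491.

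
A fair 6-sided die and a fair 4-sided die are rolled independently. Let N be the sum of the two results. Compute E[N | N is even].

P(N is even) = 1/2.
Σ over the event: 2·1/24 + 4·1/8 + 6·1/6 + 8·1/8 + 10·1/24 = 3.
E[N | N is even] = (3) / (1/2) = 6.

6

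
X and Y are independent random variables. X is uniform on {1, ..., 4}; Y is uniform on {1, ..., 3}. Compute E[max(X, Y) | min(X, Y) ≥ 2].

Outcomes with min(X, Y) ≥ 2: (2,2), (2,3), (3,2), (3,3), (4,2), (4,3), each with probability 1/12.
E[max(X, Y) | min(X, Y) ≥ 2] = (2 + 3 + 3 + 3 + 4 + 4) / 6 = 19/6.

19/6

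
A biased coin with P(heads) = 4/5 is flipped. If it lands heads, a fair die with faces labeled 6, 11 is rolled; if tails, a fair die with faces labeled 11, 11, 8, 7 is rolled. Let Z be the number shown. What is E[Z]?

173/20

E[Z | heads] = (6+11)/2 = 17/2.
E[Z | tails] = (11+11+8+7)/4 = 37/4.
E[Z] = (4/5)·(17/2) + (1/5)·(37/4) = 173/20.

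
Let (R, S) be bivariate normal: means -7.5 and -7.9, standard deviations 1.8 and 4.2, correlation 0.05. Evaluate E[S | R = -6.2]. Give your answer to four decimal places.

E[S | R=x] = μ_S + ρ(σ_S/σ_R)(x − μ_R) for jointly normal variables.
E[S | R=-6.2] = -7.9 + (0.05)·(4.2/1.8)·(-6.2 − (-7.5)) = -7.9 + (0.11667)·(1.3) = -7.7483.

-7.7483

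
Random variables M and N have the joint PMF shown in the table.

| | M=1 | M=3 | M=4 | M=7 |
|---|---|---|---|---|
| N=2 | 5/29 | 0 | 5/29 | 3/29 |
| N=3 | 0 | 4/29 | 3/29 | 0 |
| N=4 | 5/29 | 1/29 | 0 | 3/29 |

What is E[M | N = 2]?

46/13

P(N = 2) = 13/29.
Σ M·P over the event = 1·(5/29) + 4·(5/29) + 7·(3/29) = 46/29.
E[M | N = 2] = (46/29) / (13/29) = 46/13.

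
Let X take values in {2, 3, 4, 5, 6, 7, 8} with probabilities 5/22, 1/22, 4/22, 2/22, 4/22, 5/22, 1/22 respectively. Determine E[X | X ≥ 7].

P(X ≥ 7) = 3/11.
Σ over the event: 7·5/22 + 8·1/22 = 43/22.
E[X | X ≥ 7] = (43/22) / (3/11) = 43/6.

43/6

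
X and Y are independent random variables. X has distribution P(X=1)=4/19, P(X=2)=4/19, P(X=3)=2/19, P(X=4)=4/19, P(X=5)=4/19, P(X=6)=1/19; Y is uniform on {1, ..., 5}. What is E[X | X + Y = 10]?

P(X + Y = 10) = 1/19.
Summing X·P(x,y) over outcomes with X + Y = 10 gives 26/95.
E[X | X + Y = 10] = (26/95) / (1/19) = 26/5.

26/5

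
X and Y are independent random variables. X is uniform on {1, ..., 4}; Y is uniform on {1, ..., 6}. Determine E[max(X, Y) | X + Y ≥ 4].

P(X + Y ≥ 4) = 7/8.
Summing max(X,Y)·P(x,y) over outcomes with X + Y ≥ 4 gives 89/24.
E[max(X, Y) | X + Y ≥ 4] = (89/24) / (7/8) = 89/21.

89/21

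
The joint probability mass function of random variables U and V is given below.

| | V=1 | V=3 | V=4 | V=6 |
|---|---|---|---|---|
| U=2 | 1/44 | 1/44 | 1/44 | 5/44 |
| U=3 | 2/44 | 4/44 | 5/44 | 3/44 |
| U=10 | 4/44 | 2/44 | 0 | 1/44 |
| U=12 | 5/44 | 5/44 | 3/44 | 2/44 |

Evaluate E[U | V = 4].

P(V = 4) = 9/44.
Σ U·P over the event = 2·(1/44) + 3·(5/44) + 12·(3/44) = 53/44.
E[U | V = 4] = (53/44) / (9/44) = 53/9.

53/9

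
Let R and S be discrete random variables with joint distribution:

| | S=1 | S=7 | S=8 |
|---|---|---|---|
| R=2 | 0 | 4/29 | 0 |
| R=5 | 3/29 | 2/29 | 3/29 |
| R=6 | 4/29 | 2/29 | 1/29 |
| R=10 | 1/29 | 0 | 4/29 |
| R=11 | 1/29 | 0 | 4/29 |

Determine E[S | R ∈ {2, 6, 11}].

P(R ∈ {2, 6, 11}) = 16/29.
Σ S·P over the event = 7·(4/29) + 1·(4/29) + 7·(2/29) + 8·(1/29) + 1·(1/29) + 8·(4/29) = 3.
E[S | R ∈ {2, 6, 11}] = (3) / (16/29) = 87/16.

87/16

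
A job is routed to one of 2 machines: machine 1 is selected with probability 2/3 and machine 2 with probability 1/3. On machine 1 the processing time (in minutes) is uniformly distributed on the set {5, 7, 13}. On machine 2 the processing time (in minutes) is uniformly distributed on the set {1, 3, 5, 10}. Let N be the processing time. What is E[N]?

E[N | machine 1] = (5+7+13)/3 = 25/3.
E[N | machine 2] = (1+3+5+10)/4 = 19/4.
E[N] = (2/3)·(25/3) + (1/3)·(19/4) = 257/36.

257/36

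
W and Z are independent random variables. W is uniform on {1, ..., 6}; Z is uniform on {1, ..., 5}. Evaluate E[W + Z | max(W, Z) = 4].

Outcomes with max(W, Z) = 4: (1,4), (2,4), (3,4), (4,1), (4,2), (4,3), (4,4), each with probability 1/30.
E[W + Z | max(W, Z) = 4] = (5 + 6 + 7 + 5 + 6 + 7 + 8) / 7 = 44/7.

44/7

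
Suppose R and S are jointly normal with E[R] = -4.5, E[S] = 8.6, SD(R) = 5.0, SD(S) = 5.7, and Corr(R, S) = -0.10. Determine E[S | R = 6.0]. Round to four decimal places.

The regression of S on R has slope ρ·σ_S/σ_R and passes through (μ_R, μ_S).
E[S | R=6.0] = 8.6 + (-0.10)·(5.7/5.0)·(6.0 − (-4.5)) = 8.6 + (-0.114)·(10.5) = 7.4030.

7.4030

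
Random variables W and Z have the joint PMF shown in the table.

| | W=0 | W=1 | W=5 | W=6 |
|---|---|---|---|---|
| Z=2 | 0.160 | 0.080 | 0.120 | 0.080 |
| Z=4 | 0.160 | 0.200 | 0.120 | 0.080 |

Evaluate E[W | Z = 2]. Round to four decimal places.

P(Z = 2) = 0.440.
Summing W·P(W=x,Z=y) over the conditioning event gives 1.160.
E[W | Z = 2] = (1.160) / (0.440) = 2.6364.

2.6364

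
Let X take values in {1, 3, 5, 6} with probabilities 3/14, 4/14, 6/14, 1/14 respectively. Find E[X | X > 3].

36/7

P(X > 3) = 1/2.
Σ over the event: 5·3/7 + 6·1/14 = 18/7.
E[X | X > 3] = (18/7) / (1/2) = 36/7.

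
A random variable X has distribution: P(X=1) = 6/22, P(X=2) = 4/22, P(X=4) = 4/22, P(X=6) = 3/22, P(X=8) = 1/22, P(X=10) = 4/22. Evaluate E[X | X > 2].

P(X > 2) = 6/11.
Σ over the event: 4·2/11 + 6·3/22 + 8·1/22 + 10·2/11 = 41/11.
E[X | X > 2] = (41/11) / (6/11) = 41/6.

41/6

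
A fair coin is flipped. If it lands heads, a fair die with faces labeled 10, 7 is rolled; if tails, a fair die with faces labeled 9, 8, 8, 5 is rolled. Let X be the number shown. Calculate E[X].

8

E[X | heads] = (10+7)/2 = 17/2.
E[X | tails] = (9+8+8+5)/4 = 15/2.
E[X] = (1/2)·(17/2) + (1/2)·(15/2) = 8.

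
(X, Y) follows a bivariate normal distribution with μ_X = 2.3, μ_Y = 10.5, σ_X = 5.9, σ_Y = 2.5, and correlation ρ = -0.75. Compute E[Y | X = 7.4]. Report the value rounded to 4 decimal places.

8.8792

E[Y | X=x] = μ_Y + ρ(σ_Y/σ_X)(x − μ_X) for jointly normal variables.
E[Y | X=7.4] = 10.5 + (-0.75)·(2.5/5.9)·(7.4 − (2.3)) = 10.5 + (-0.3178)·(5.1) = 8.8792.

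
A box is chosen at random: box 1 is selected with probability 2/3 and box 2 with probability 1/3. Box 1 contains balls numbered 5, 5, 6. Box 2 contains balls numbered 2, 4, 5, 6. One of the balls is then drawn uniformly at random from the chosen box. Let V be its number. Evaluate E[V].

179/36

E[V | box 1] = (5+5+6)/3 = 16/3.
E[V | box 2] = (2+4+5+6)/4 = 17/4.
E[V] = (2/3)·(16/3) + (1/3)·(17/4) = 179/36.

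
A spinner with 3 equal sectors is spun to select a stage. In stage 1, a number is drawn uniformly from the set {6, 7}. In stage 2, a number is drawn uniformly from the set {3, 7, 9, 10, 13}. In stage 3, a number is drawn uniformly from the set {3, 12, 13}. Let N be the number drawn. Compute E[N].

E[N | stage 1] = (6+7)/2 = 13/2.
E[N | stage 2] = (3+7+9+10+13)/5 = 42/5.
E[N | stage 3] = (3+12+13)/3 = 28/3.
E[N] = (1/3)·(13/2) + (1/3)·(42/5) + (1/3)·(28/3) = 727/90.

727/90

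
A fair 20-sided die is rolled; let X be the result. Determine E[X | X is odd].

Given X is odd, X is equally likely to be any of {1, 3, 5, 7, 9, 11, 13, 15, 17, 19}.
E[X | X is odd] = (1 + 3 + 5 + 7 + 9 + 11 + 13 + 15 + 17 + 19) / 10 = 10.

10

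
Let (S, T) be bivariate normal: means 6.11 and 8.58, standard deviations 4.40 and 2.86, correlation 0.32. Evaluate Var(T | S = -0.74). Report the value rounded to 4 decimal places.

7.3420

The conditional variance in a bivariate normal is σ_T²(1 − ρ²), independent of x.
Var(T | S=-0.74) = (2.86)²·(1 − (0.32)²) = 8.1796·0.8976 = 7.3420.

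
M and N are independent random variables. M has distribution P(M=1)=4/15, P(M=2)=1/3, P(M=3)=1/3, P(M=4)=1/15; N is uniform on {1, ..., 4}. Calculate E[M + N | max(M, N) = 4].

P(max(M, N) = 4) = 3/10.
Summing (M+N)·P(x,y) over outcomes with max(M, N) = 4 gives 37/20.
E[M + N | max(M, N) = 4] = (37/20) / (3/10) = 37/6.

37/6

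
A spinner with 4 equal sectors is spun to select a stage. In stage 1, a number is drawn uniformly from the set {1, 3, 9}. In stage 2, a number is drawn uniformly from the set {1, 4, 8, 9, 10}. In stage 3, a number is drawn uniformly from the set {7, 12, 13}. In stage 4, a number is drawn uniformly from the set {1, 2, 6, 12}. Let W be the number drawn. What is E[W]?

E[W | stage 1] = (1+3+9)/3 = 13/3.
E[W | stage 2] = (1+4+8+9+10)/5 = 32/5.
E[W | stage 3] = (7+12+13)/3 = 32/3.
E[W | stage 4] = (1+2+6+12)/4 = 21/4.
E[W] = (1/4)·(13/3) + (1/4)·(32/5) + (1/4)·(32/3) + (1/4)·(21/4) = 533/80.

533/80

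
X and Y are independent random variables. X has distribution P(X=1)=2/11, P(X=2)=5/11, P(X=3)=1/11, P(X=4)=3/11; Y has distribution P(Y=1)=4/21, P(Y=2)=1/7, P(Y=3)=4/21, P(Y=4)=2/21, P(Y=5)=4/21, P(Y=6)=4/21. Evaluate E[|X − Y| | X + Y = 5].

P(X + Y = 5) = 13/77.
Summing |X−Y|·P(x,y) over outcomes with X + Y = 5 gives 71/231.
E[|X − Y| | X + Y = 5] = (71/231) / (13/77) = 71/39.

71/39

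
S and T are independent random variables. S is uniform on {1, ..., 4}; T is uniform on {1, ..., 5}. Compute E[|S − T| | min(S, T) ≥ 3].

5/6

P(min(S, T) ≥ 3) = 3/10.
Summing |S−T|·P(x,y) over outcomes with min(S, T) ≥ 3 gives 1/4.
E[|S − T| | min(S, T) ≥ 3] = (1/4) / (3/10) = 5/6.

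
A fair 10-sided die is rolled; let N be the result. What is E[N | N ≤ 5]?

Given N ≤ 5, N is equally likely to be any of {1, 2, 3, 4, 5}.
E[N | N ≤ 5] = (1 + 2 + 3 + 4 + 5) / 5 = 3.

3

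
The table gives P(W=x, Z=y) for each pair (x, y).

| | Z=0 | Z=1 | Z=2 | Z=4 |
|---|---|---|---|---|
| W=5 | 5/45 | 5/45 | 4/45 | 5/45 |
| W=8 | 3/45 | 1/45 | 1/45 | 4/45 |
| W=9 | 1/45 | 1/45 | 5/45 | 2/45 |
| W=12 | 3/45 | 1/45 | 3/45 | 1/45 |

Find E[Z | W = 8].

19/9

P(W = 8) = 1/5.
Summing Z·P(W=x,Z=y) over the conditioning event gives 19/45.
E[Z | W = 8] = (19/45) / (1/5) = 19/9.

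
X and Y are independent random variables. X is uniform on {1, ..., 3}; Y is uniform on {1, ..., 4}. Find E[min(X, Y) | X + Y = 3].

1

Outcomes with X + Y = 3: (1,2), (2,1), each with probability 1/12.
E[min(X, Y) | X + Y = 3] = (1 + 1) / 2 = 1.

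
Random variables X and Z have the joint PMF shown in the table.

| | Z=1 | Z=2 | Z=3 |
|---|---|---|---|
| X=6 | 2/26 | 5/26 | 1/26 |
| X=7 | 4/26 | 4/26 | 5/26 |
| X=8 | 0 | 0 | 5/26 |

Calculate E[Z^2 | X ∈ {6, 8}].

P(X ∈ {6, 8}) = 1/2.
Σ Z^2·P over the event = 1·(2/26) + 4·(5/26) + 9·(1/26) + 9·(5/26) = 38/13.
E[Z^2 | X ∈ {6, 8}] = (38/13) / (1/2) = 76/13.

76/13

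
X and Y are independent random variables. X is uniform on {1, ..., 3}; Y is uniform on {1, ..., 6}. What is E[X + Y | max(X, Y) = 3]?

Outcomes with max(X, Y) = 3: (1,3), (2,3), (3,1), (3,2), (3,3), each with probability 1/18.
E[X + Y | max(X, Y) = 3] = (4 + 5 + 4 + 5 + 6) / 5 = 24/5.

24/5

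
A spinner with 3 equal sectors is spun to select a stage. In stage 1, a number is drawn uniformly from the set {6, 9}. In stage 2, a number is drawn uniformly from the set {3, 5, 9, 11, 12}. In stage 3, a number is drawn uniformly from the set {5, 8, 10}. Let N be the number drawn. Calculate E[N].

E[N | stage 1] = (6+9)/2 = 15/2.
E[N | stage 2] = (3+5+9+11+12)/5 = 8.
E[N | stage 3] = (5+8+10)/3 = 23/3.
E[N] = (1/3)·(15/2) + (1/3)·(8) + (1/3)·(23/3) = 139/18.

139/18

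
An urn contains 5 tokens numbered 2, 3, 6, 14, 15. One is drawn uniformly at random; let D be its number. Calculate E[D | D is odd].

P(D is odd) = 2/5.
Σ over the event: 3·1/5 + 15·1/5 = 18/5.
E[D | D is odd] = (18/5) / (2/5) = 9.

9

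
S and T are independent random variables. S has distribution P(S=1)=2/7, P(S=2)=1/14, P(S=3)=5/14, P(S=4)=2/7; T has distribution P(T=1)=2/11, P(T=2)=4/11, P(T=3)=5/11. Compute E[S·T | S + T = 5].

P(S + T = 5) = 3/14.
Summing ST·P(x,y) over outcomes with S + T = 5 gives 13/11.
E[S·T | S + T = 5] = (13/11) / (3/14) = 182/33.

182/33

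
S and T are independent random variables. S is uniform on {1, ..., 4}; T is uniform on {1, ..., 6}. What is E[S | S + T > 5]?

20/7

P(S + T > 5) = 7/12.
Summing S·P(x,y) over outcomes with S + T > 5 gives 5/3.
E[S | S + T > 5] = (5/3) / (7/12) = 20/7.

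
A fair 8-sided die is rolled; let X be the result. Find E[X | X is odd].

Given X is odd, X is equally likely to be any of {1, 3, 5, 7}.
E[X | X is odd] = (1 + 3 + 5 + 7) / 4 = 4.

4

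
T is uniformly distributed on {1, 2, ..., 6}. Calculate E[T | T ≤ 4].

5/2

Given T ≤ 4, T is equally likely to be any of {1, 2, 3, 4}.
E[T | T ≤ 4] = (1 + 2 + 3 + 4) / 4 = 5/2.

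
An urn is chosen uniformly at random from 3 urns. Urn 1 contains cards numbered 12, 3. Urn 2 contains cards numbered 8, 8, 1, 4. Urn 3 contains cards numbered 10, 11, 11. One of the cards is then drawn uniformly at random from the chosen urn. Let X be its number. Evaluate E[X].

281/36

E[X | urn 1] = (12+3)/2 = 15/2.
E[X | urn 2] = (8+8+1+4)/4 = 21/4.
E[X | urn 3] = (10+11+11)/3 = 32/3.
E[X] = (1/3)·(15/2) + (1/3)·(21/4) + (1/3)·(32/3) = 281/36.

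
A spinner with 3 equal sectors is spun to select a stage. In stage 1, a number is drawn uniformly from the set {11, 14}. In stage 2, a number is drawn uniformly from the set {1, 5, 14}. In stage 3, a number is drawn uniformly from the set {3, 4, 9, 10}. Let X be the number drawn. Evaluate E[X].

77/9

E[X | stage 1] = (11+14)/2 = 25/2.
E[X | stage 2] = (1+5+14)/3 = 20/3.
E[X | stage 3] = (3+4+9+10)/4 = 13/2.
By the law of total expectation,
E[X] = (1/3)·(25/2) + (1/3)·(20/3) + (1/3)·(13/2) = 77/9.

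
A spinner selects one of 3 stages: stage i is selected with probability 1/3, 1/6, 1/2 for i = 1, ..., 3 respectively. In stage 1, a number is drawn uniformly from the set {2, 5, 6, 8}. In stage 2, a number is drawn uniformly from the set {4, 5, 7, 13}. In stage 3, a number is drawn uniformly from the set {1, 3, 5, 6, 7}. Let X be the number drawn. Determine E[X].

619/120

E[X | stage 1] = (2+5+6+8)/4 = 21/4.
E[X | stage 2] = (4+5+7+13)/4 = 29/4.
E[X | stage 3] = (1+3+5+6+7)/5 = 22/5.
E[X] = (1/3)·(21/4) + (1/6)·(29/4) + (1/2)·(22/5) = 619/120.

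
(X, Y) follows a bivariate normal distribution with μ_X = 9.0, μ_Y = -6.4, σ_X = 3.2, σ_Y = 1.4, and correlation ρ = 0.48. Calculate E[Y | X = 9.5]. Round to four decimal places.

-6.2950

E[Y | X=x] = μ_Y + ρ(σ_Y/σ_X)(x − μ_X) for jointly normal variables.
E[Y | X=9.5] = -6.4 + (0.48)·(1.4/3.2)·(9.5 − (9.0)) = -6.4 + (0.21)·(0.5) = -6.2950.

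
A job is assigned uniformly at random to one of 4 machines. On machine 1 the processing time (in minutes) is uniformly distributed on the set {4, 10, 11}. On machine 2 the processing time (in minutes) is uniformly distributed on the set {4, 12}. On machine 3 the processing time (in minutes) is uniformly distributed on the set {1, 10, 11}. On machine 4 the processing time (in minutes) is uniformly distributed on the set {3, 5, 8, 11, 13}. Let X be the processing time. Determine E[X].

E[X | machine 1] = (4+10+11)/3 = 25/3.
E[X | machine 2] = (4+12)/2 = 8.
E[X | machine 3] = (1+10+11)/3 = 22/3.
E[X | machine 4] = (3+5+8+11+13)/5 = 8.
E[X] = (1/4)·(25/3) + (1/4)·(8) + (1/4)·(22/3) + (1/4)·(8) = 95/12.

95/12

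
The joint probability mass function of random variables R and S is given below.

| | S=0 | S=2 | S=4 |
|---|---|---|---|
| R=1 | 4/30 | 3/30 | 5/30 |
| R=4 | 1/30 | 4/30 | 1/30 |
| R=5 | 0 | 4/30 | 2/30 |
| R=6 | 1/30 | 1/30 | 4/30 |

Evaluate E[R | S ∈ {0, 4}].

19/6

P(S ∈ {0, 4}) = 3/5.
Σ R·P over the event = 1·(4/30) + 1·(5/30) + 4·(1/30) + 4·(1/30) + 5·(2/30) + 6·(1/30) + 6·(4/30) = 19/10.
E[R | S ∈ {0, 4}] = (19/10) / (3/5) = 19/6.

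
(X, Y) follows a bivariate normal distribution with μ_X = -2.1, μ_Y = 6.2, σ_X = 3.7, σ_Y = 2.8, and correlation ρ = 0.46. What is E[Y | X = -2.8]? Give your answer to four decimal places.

E[Y | X=x] = μ_Y + ρ(σ_Y/σ_X)(x − μ_X) for jointly normal variables.
E[Y | X=-2.8] = 6.2 + (0.46)·(2.8/3.7)·(-2.8 − (-2.1)) = 6.2 + (0.34811)·(-0.7) = 5.9563.

5.9563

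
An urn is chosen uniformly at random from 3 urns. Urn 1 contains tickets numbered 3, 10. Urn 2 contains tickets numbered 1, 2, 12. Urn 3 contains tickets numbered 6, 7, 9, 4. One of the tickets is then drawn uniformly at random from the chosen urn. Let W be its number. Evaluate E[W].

E[W | urn 1] = (3+10)/2 = 13/2.
E[W | urn 2] = (1+2+12)/3 = 5.
E[W | urn 3] = (6+7+9+4)/4 = 13/2.
E[W] = (1/3)·(13/2) + (1/3)·(5) + (1/3)·(13/2) = 6.

6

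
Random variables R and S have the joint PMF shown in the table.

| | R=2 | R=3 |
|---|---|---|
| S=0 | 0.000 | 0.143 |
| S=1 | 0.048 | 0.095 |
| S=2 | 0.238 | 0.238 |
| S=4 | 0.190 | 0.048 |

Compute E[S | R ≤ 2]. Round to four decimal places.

2.6975

P(R ≤ 2) = 0.476.
Σ S·P over the event = 1·(0.048) + 2·(0.238) + 4·(0.190) = 1.284.
E[S | R ≤ 2] = (1.284) / (0.476) = 2.6975.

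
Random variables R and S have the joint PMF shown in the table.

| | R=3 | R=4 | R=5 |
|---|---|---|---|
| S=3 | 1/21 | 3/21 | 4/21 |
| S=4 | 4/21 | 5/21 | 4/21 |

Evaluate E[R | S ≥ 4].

P(S ≥ 4) = 13/21.
Σ R·P over the event = 3·(4/21) + 4·(5/21) + 5·(4/21) = 52/21.
E[R | S ≥ 4] = (52/21) / (13/21) = 4.

4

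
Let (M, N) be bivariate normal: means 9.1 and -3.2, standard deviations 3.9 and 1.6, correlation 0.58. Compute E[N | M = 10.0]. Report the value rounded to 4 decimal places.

-2.9858

E[N | M=x] = μ_N + ρ(σ_N/σ_M)(x − μ_M) for jointly normal variables.
E[N | M=10.0] = -3.2 + (0.58)·(1.6/3.9)·(10.0 − (9.1)) = -3.2 + (0.23795)·(0.9) = -2.9858.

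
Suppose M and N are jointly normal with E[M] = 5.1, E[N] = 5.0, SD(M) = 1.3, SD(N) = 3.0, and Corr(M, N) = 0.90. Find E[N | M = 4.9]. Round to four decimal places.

For a bivariate normal, E[N | M=x] = μ_N + ρ·(σ_N/σ_M)·(x − μ_M).
E[N | M=4.9] = 5.0 + (0.90)·(3.0/1.3)·(4.9 − (5.1)) = 5.0 + (2.0769)·(-0.2) = 4.5846.

4.5846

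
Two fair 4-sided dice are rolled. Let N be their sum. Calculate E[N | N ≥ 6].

20/3

P(N ≥ 6) = 3/8.
Σ over the event: 6·3/16 + 7·1/8 + 8·1/16 = 5/2.
E[N | N ≥ 6] = (5/2) / (3/8) = 20/3.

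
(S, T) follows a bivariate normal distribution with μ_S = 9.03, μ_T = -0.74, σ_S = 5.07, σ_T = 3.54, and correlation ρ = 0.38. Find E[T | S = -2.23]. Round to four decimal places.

-3.7276

For a bivariate normal, E[T | S=x] = μ_T + ρ·(σ_T/σ_S)·(x − μ_S).
E[T | S=-2.23] = -0.74 + (0.38)·(3.54/5.07)·(-2.23 − (9.03)) = -0.74 + (0.26533)·(-11.26) = -3.7276.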